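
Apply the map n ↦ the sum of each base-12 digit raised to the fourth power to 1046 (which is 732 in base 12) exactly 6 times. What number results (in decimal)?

11312

1046 = (7,3,2)_12 → 7⁴ + 3⁴ + 2⁴ = 2401 + 81 + 16 = 2498
2498 = (1,5,4,2)_12 → 1⁴ + 5⁴ + 4⁴ + 2⁴ = 1 + 625 + 256 + 16 = 898
898 = (6,2,10)_12 → 6⁴ + 2⁴ + 10⁴ = 1296 + 16 + 10000 = 11312
11312 = (6,6,6,8)_12 → 6⁴ + 6⁴ + 6⁴ + 8⁴ = 1296 + 1296 + 1296 + 4096 = 7984
7984 = (4,7,5,4)_12 → 4⁴ + 7⁴ + 5⁴ + 4⁴ = 256 + 2401 + 625 + 256 = 3538
3538 = (2,0,6,10)_12 → 2⁴ + 0⁴ + 6⁴ + 10⁴ = 16 + 0 + 1296 + 10000 = 11312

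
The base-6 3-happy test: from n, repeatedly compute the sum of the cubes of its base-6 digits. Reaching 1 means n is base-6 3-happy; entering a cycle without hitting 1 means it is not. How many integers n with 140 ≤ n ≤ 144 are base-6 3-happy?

4

140: 140 → 160 → 136 → 155 → 190 → 190  — not base-6 3-happy
141: 141 → 179 → 314 → 81 → 36 → 1  — base-6 3-happy
142: 142 → 216 → 1  — base-6 3-happy
143: 143 → 277 → 67 → 127 → 55 → 29 → 189 → 153 → 92 → 43 → 3 → 27 → 91 → 36 → 1  — base-6 3-happy
144: 144 → 64 → 129 → 81 → 36 → 1  — base-6 3-happy
base-6 3-happy: 141, 142, 143, 144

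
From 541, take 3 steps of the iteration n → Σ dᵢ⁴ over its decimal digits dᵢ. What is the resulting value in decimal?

541 → 5⁴ + 4⁴ + 1⁴ = 882
882 → 8⁴ + 8⁴ + 2⁴ = 8208
8208 → 8⁴ + 2⁴ + 0⁴ + 8⁴ = 8208

8208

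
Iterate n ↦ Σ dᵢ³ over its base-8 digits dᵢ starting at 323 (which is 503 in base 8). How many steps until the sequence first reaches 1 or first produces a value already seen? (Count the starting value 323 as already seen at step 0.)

10

323 = (5,0,3)_8 → 5³ + 0³ + 3³ = 152
152 = (2,3,0)_8 → 2³ + 3³ + 0³ = 35
35 = (4,3)_8 → 4³ + 3³ = 91
91 = (1,3,3)_8 → 1³ + 3³ + 3³ = 55
55 = (6,7)_8 → 6³ + 7³ = 559
559 = (1,0,5,7)_8 → 1³ + 0³ + 5³ + 7³ = 469
469 = (7,2,5)_8 → 7³ + 2³ + 5³ = 476
476 = (7,3,4)_8 → 7³ + 3³ + 4³ = 434
434 = (6,6,2)_8 → 6³ + 6³ + 2³ = 440
440 = (6,7,0)_8 → 6³ + 7³ + 0³ = 559  — 559 repeats.
That took 10 steps.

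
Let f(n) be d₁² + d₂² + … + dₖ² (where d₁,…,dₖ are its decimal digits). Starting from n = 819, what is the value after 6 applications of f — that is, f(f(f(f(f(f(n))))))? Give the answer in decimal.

819 → 8² + 1² + 9² = 64 + 1 + 81 = 146
146 → 1² + 4² + 6² = 1 + 16 + 36 = 53
53 → 5² + 3² = 25 + 9 = 34
34 → 3² + 4² = 9 + 16 = 25
25 → 2² + 5² = 4 + 25 = 29
29 → 2² + 9² = 4 + 81 = 85

85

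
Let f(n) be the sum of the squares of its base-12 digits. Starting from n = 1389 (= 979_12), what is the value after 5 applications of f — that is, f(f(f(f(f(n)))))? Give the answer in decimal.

1389 = (9,7,9)_12 → 9² + 7² + 9² = 81 + 49 + 81 = 211
211 = (1,5,7)_12 → 1² + 5² + 7² = 1 + 25 + 49 = 75
75 = (6,3)_12 → 6² + 3² = 36 + 9 = 45
45 = (3,9)_12 → 3² + 9² = 9 + 81 = 90
90 = (7,6)_12 → 7² + 6² = 49 + 36 = 85

85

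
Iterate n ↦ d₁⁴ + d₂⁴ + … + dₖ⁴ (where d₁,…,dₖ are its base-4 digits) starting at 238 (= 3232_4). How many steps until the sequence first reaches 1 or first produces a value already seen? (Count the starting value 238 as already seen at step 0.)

7

238 = (3,2,3,2)_4 → 3⁴ + 2⁴ + 3⁴ + 2⁴ = 194
194 = (3,0,0,2)_4 → 3⁴ + 0⁴ + 0⁴ + 2⁴ = 97
97 = (1,2,0,1)_4 → 1⁴ + 2⁴ + 0⁴ + 1⁴ = 18
18 = (1,0,2)_4 → 1⁴ + 0⁴ + 2⁴ = 17
17 = (1,0,1)_4 → 1⁴ + 0⁴ + 1⁴ = 2
2 = (2)_4 → 2⁴ = 16
16 = (1,0,0)_4 → 1⁴ + 0⁴ + 0⁴ = 1  — reached 1.
That took 7 steps.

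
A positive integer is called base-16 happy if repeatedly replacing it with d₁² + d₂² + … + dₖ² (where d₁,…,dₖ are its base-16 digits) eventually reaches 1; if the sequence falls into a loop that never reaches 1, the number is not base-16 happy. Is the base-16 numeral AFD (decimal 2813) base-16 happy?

not base-16 happy

2813 = (10,15,13)_16 → 494
494 = (1,14,14)_16 → 393
393 = (1,8,9)_16 → 146
146 = (9,2)_16 → 85
85 = (5,5)_16 → 50
50 = (3,2)_16 → 13
13 = (13)_16 → 169
169 = (10,9)_16 → 181
181 = (11,5)_16 → 146  — 146 already seen; the sequence cycles without reaching 1.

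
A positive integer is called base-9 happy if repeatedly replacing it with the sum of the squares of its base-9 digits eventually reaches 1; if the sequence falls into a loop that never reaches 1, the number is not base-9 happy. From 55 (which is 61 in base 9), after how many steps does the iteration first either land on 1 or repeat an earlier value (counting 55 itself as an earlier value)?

6

55 = (6,1)_9 → 6² + 1² = 37
37 = (4,1)_9 → 4² + 1² = 17
17 = (1,8)_9 → 1² + 8² = 65
65 = (7,2)_9 → 7² + 2² = 53
53 = (5,8)_9 → 5² + 8² = 89
89 = (1,0,8)_9 → 1² + 0² + 8² = 65  — 65 repeats.
That took 6 steps.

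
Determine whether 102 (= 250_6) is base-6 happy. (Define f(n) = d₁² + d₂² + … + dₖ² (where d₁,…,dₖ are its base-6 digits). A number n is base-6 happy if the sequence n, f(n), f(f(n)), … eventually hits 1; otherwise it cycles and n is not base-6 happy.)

102 = (2,5,0)_6 → 2² + 5² + 0² = 29
29 = (4,5)_6 → 4² + 5² = 41
41 = (1,0,5)_6 → 1² + 0² + 5² = 26
26 = (4,2)_6 → 4² + 2² = 20
20 = (3,2)_6 → 3² + 2² = 13
13 = (2,1)_6 → 2² + 1² = 5
5 = (5)_6 → 5² = 25
25 = (4,1)_6 → 4² + 1² = 17
17 = (2,5)_6 → 2² + 5² = 29  — 29 already seen; the sequence cycles without reaching 1.

not base-6 happy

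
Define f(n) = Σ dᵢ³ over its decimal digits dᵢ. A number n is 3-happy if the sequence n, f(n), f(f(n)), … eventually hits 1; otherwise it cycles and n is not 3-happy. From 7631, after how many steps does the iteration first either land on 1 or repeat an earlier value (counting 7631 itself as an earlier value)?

7631 → 587
587 → 980
980 → 1241
1241 → 74
74 → 407
407 → 407  — 407 repeats.
That took 6 steps.

6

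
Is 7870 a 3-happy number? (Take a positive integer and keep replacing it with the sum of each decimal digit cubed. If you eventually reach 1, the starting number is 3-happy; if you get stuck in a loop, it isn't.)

3-happy

7870 → 7³ + 8³ + 7³ + 0³ = 1198
1198 → 1³ + 1³ + 9³ + 8³ = 1243
1243 → 1³ + 2³ + 4³ + 3³ = 100
100 → 1³ + 0³ + 0³ = 1  — reached 1.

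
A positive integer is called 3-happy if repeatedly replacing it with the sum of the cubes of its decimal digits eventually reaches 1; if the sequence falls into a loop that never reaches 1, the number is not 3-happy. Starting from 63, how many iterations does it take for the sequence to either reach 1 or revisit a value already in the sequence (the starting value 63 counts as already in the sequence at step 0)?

63 → 6³ + 3³ = 216 + 27 = 243
243 → 2³ + 4³ + 3³ = 8 + 64 + 27 = 99
99 → 9³ + 9³ = 729 + 729 = 1458
1458 → 1³ + 4³ + 5³ + 8³ = 1 + 64 + 125 + 512 = 702
702 → 7³ + 0³ + 2³ = 343 + 0 + 8 = 351
351 → 3³ + 5³ + 1³ = 27 + 125 + 1 = 153
153 → 1³ + 5³ + 3³ = 1 + 125 + 27 = 153  — 153 repeats.
That took 7 steps.

7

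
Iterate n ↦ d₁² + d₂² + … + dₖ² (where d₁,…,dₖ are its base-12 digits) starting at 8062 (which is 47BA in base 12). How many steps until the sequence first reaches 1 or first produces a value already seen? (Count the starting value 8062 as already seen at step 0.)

8062 = (4,7,11,10)_12 → 4² + 7² + 11² + 10² = 286
286 = (1,11,10)_12 → 1² + 11² + 10² = 222
222 = (1,6,6)_12 → 1² + 6² + 6² = 73
73 = (6,1)_12 → 6² + 1² = 37
37 = (3,1)_12 → 3² + 1² = 10
10 = (10)_12 → 10² = 100
100 = (8,4)_12 → 8² + 4² = 80
80 = (6,8)_12 → 6² + 8² = 100  — 100 repeats.
That took 8 steps.

8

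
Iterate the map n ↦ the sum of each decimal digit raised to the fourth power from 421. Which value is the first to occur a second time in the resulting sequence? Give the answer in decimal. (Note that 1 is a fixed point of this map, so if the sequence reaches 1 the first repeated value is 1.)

421 → 273
273 → 2498
2498 → 10929
10929 → 13139
13139 → 6725
6725 → 4338
4338 → 4514
4514 → 1138
1138 → 4179
4179 → 9219
9219 → 13139  — 13139 already appeared earlier.

13139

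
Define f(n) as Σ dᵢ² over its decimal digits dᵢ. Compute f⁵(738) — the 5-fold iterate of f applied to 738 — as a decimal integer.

738 → 7² + 3² + 8² = 122
122 → 1² + 2² + 2² = 9
9 → 9² = 81
81 → 8² + 1² = 65
65 → 6² + 5² = 61

61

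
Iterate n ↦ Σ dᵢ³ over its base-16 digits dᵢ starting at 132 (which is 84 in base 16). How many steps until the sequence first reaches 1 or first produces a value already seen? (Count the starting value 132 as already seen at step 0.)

3

132 = (8,4)_16 → 8³ + 4³ = 512 + 64 = 576
576 = (2,4,0)_16 → 2³ + 4³ + 0³ = 8 + 64 + 0 = 72
72 = (4,8)_16 → 4³ + 8³ = 64 + 512 = 576  — 576 repeats.
That took 3 steps.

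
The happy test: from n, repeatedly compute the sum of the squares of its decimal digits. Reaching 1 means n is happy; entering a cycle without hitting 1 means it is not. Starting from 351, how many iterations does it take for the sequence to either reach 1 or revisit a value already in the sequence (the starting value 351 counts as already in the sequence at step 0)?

14

351 → 3² + 5² + 1² = 35
35 → 3² + 5² = 34
34 → 3² + 4² = 25
25 → 2² + 5² = 29
29 → 2² + 9² = 85
85 → 8² + 5² = 89
89 → 8² + 9² = 145
145 → 1² + 4² + 5² = 42
42 → 4² + 2² = 20
20 → 2² + 0² = 4
4 → 4² = 16
16 → 1² + 6² = 37
37 → 3² + 7² = 58
58 → 5² + 8² = 89  — 89 repeats.
That took 14 steps.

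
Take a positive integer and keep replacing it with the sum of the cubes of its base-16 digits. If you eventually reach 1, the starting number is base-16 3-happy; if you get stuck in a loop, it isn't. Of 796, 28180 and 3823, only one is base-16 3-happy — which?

796: 796 → 1756 → 4141 → 2206 → 3985 → 4105 → 730 → 3205 → 2365 → 2953 → 2572 → 2728 → 2512 → 2926 → 4291 → 1756  — repeats 1756 (not base-16 3-happy)
28180: 28180 → 3025 → 3529 → 4654 → 2761 → 3457 → 2710 → 1945 → 1801 → 1072 → 91 → 1456 → 1456  — repeats 1456 (not base-16 3-happy)
3823: 3823 → 8863 → 4120 → 514 → 16 → 1  — reaches 1 (base-16 3-happy)

3823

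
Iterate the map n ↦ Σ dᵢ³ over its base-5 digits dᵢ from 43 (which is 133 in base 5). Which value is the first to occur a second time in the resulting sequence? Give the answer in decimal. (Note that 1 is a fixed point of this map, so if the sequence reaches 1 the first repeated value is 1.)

43 = (1,3,3)_5 → 1³ + 3³ + 3³ = 1 + 27 + 27 = 55
55 = (2,1,0)_5 → 2³ + 1³ + 0³ = 8 + 1 + 0 = 9
9 = (1,4)_5 → 1³ + 4³ = 1 + 64 = 65
65 = (2,3,0)_5 → 2³ + 3³ + 0³ = 8 + 27 + 0 = 35
35 = (1,2,0)_5 → 1³ + 2³ + 0³ = 1 + 8 + 0 = 9  — 9 already appeared earlier.

9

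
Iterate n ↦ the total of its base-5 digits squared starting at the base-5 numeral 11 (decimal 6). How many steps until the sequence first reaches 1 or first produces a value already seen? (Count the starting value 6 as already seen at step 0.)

6 = (1,1)_5 → 2
2 = (2)_5 → 4
4 = (4)_5 → 16
16 = (3,1)_5 → 10
10 = (2,0)_5 → 4  — 4 repeats.
That took 5 steps.

5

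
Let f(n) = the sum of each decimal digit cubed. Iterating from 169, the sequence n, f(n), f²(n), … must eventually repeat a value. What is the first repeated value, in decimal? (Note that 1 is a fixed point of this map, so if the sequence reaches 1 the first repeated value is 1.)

169 → 1³ + 6³ + 9³ = 946
946 → 9³ + 4³ + 6³ = 1009
1009 → 1³ + 0³ + 0³ + 9³ = 730
730 → 7³ + 3³ + 0³ = 370
370 → 3³ + 7³ + 0³ = 370  — 370 already appeared earlier.

370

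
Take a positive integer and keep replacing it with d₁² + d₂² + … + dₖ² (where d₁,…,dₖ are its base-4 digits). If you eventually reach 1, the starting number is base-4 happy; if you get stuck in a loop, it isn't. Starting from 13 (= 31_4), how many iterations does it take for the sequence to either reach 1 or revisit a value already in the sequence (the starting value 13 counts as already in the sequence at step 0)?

4

13 = (3,1)_4 → 3² + 1² = 9 + 1 = 10
10 = (2,2)_4 → 2² + 2² = 4 + 4 = 8
8 = (2,0)_4 → 2² + 0² = 4 + 0 = 4
4 = (1,0)_4 → 1² + 0² = 1 + 0 = 1  — reached 1.
That took 4 steps.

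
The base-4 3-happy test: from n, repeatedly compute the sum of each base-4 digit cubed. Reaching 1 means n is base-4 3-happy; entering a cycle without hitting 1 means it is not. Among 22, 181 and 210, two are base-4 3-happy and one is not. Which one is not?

22: 22 → 10 → 16 → 1  — reaches 1 (base-4 3-happy)
181: 181 → 37 → 10 → 16 → 1  — reaches 1 (base-4 3-happy)
210: 210 → 36 → 9 → 9  — repeats 9 (not base-4 3-happy)

210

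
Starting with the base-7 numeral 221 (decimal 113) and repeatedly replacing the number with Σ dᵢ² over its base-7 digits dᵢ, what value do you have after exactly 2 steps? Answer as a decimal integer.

5

113 = (2,2,1)_7 → 9
9 = (1,2)_7 → 5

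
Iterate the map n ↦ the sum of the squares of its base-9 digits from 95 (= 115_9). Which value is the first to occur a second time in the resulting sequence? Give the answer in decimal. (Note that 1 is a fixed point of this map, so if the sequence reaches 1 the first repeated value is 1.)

95 = (1,1,5)_9 → 1² + 1² + 5² = 1 + 1 + 25 = 27
27 = (3,0)_9 → 3² + 0² = 9 + 0 = 9
9 = (1,0)_9 → 1² + 0² = 1 + 0 = 1  — reached the fixed point 1.
1 → 1, so 1 is the first repeated value.

1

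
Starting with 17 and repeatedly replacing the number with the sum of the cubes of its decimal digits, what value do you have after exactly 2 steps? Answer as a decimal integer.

17 → 1³ + 7³ = 344
344 → 3³ + 4³ + 4³ = 155

155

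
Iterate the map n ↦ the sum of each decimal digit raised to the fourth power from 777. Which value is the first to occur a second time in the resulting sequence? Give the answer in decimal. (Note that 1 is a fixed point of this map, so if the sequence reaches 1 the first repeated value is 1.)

777 → 7203
7203 → 2498
2498 → 10929
10929 → 13139
13139 → 6725
6725 → 4338
4338 → 4514
4514 → 1138
1138 → 4179
4179 → 9219
9219 → 13139  — 13139 already appeared earlier.

13139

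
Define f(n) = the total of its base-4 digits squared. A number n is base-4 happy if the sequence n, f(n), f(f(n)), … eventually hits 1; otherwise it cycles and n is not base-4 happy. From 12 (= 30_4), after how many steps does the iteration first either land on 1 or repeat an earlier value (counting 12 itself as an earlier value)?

5

12 = (3,0)_4 → 3² + 0² = 9 + 0 = 9
9 = (2,1)_4 → 2² + 1² = 4 + 1 = 5
5 = (1,1)_4 → 1² + 1² = 1 + 1 = 2
2 = (2)_4 → 2² = 4
4 = (1,0)_4 → 1² + 0² = 1 + 0 = 1  — reached 1.
That took 5 steps.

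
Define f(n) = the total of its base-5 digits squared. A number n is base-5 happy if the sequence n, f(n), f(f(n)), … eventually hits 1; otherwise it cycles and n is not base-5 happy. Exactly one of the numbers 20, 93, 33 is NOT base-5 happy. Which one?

20

20: 20 → 16 → 10 → 4 → 16  — repeats 16 (not base-5 happy)
93: 93 → 27 → 5 → 1  — reaches 1 (base-5 happy)
33: 33 → 11 → 5 → 1  — reaches 1 (base-5 happy)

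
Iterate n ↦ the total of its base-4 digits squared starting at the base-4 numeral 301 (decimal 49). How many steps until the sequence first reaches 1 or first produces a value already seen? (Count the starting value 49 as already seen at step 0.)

49 = (3,0,1)_4 → 3² + 0² + 1² = 10
10 = (2,2)_4 → 2² + 2² = 8
8 = (2,0)_4 → 2² + 0² = 4
4 = (1,0)_4 → 1² + 0² = 1  — reached 1.
That took 4 steps.

4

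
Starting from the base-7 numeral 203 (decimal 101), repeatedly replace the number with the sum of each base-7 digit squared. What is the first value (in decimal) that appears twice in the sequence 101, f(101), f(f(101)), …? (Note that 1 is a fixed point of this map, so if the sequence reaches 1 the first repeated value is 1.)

13

101 = (2,0,3)_7 → 2² + 0² + 3² = 13
13 = (1,6)_7 → 1² + 6² = 37
37 = (5,2)_7 → 5² + 2² = 29
29 = (4,1)_7 → 4² + 1² = 17
17 = (2,3)_7 → 2² + 3² = 13  — 13 already appeared earlier.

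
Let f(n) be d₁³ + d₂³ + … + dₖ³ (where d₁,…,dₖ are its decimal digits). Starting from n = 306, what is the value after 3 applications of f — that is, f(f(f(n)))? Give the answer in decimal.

306 → 3³ + 0³ + 6³ = 27 + 0 + 216 = 243
243 → 2³ + 4³ + 3³ = 8 + 64 + 27 = 99
99 → 9³ + 9³ = 729 + 729 = 1458

1458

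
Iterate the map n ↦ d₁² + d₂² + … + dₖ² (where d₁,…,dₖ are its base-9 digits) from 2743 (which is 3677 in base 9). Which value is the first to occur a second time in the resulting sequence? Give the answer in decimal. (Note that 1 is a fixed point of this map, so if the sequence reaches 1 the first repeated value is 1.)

2743 = (3,6,7,7)_9 → 3² + 6² + 7² + 7² = 9 + 36 + 49 + 49 = 143
143 = (1,6,8)_9 → 1² + 6² + 8² = 1 + 36 + 64 = 101
101 = (1,2,2)_9 → 1² + 2² + 2² = 1 + 4 + 4 = 9
9 = (1,0)_9 → 1² + 0² = 1 + 0 = 1  — reached the fixed point 1.
1 → 1, so 1 is the first repeated value.

1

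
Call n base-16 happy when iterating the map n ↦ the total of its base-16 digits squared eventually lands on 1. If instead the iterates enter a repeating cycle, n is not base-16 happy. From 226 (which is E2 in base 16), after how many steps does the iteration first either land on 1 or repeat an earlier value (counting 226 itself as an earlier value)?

9

226 = (14,2)_16 → 200
200 = (12,8)_16 → 208
208 = (13,0)_16 → 169
169 = (10,9)_16 → 181
181 = (11,5)_16 → 146
146 = (9,2)_16 → 85
85 = (5,5)_16 → 50
50 = (3,2)_16 → 13
13 = (13)_16 → 169  — 169 repeats.
That took 9 steps.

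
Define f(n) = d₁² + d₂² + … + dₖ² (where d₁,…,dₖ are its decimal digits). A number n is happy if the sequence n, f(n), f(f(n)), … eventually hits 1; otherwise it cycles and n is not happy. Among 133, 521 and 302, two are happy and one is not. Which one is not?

133: 133 → 19 → 82 → 68 → 100 → 1  — reaches 1 (happy)
521: 521 → 30 → 9 → 81 → 65 → 61 → 37 → 58 → 89 → 145 → 42 → 20 → 4 → 16 → 37  — repeats 37 (not happy)
302: 302 → 13 → 10 → 1  — reaches 1 (happy)

521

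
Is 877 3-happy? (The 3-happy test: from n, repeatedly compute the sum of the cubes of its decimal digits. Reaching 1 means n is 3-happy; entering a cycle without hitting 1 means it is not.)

877 → 8³ + 7³ + 7³ = 512 + 343 + 343 = 1198
1198 → 1³ + 1³ + 9³ + 8³ = 1 + 1 + 729 + 512 = 1243
1243 → 1³ + 2³ + 4³ + 3³ = 1 + 8 + 64 + 27 = 100
100 → 1³ + 0³ + 0³ = 1 + 0 + 0 = 1  — reached 1.

3-happy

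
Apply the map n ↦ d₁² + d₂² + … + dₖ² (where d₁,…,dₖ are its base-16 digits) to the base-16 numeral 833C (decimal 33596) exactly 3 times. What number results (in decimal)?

208

33596 = (8,3,3,12)_16 → 226
226 = (14,2)_16 → 200
200 = (12,8)_16 → 208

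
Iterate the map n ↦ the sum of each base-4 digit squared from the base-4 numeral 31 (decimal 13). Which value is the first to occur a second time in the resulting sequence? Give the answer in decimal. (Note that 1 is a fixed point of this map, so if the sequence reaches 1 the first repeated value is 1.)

1

13 = (3,1)_4 → 3² + 1² = 10
10 = (2,2)_4 → 2² + 2² = 8
8 = (2,0)_4 → 2² + 0² = 4
4 = (1,0)_4 → 1² + 0² = 1  — reached the fixed point 1.
1 → 1, so 1 is the first repeated value.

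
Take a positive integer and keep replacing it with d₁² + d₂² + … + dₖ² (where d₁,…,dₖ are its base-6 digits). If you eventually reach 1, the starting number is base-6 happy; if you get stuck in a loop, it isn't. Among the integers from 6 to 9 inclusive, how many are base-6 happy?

6: 6 → 1  (reaches 1)
7: 7 → 2 → 4 → 16 → 20 → 13 → 5 → 25 → 17 → 29 → 41 → 26 → 20  (repeats 20)
8: 8 → 5 → 25 → 17 → 29 → 41 → 26 → 20 → 13 → 5  (repeats 5)
9: 9 → 10 → 17 → 29 → 41 → 26 → 20 → 13 → 5 → 25 → 17  (repeats 17)
base-6 happy: 6

1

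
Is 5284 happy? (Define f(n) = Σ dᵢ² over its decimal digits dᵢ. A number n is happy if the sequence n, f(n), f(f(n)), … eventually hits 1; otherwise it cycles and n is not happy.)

happy

5284 → 5² + 2² + 8² + 4² = 109
109 → 1² + 0² + 9² = 82
82 → 8² + 2² = 68
68 → 6² + 8² = 100
100 → 1² + 0² + 0² = 1  — reached 1.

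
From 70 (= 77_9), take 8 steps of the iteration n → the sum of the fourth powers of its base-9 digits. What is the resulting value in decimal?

70 = (7,7)_9 → 4802
4802 = (6,5,2,5)_9 → 2562
2562 = (3,4,5,6)_9 → 2258
2258 = (3,0,7,8)_9 → 6578
6578 = (1,0,0,1,8)_9 → 4098
4098 = (5,5,5,3)_9 → 1956
1956 = (2,6,1,3)_9 → 1394
1394 = (1,8,1,8)_9 → 8194

8194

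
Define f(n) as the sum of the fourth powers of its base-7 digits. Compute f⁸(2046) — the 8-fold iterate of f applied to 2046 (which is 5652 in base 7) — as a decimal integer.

2046 = (5,6,5,2)_7 → 5⁴ + 6⁴ + 5⁴ + 2⁴ = 2562
2562 = (1,0,3,2,0)_7 → 1⁴ + 0⁴ + 3⁴ + 2⁴ + 0⁴ = 98
98 = (2,0,0)_7 → 2⁴ + 0⁴ + 0⁴ = 16
16 = (2,2)_7 → 2⁴ + 2⁴ = 32
32 = (4,4)_7 → 4⁴ + 4⁴ = 512
512 = (1,3,3,1)_7 → 1⁴ + 3⁴ + 3⁴ + 1⁴ = 164
164 = (3,2,3)_7 → 3⁴ + 2⁴ + 3⁴ = 178
178 = (3,4,3)_7 → 3⁴ + 4⁴ + 3⁴ = 418

418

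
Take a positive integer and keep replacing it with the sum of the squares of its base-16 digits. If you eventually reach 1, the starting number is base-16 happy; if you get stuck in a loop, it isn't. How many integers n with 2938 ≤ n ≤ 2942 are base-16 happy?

2

2938: 2938 → 270 → 197 → 169 → 181 → 146 → 85 → 50 → 13 → 169  — not base-16 happy
2939: 2939 → 291 → 14 → 196 → 160 → 100 → 52 → 25 → 82 → 29 → 170 → 200 → 208 → 169 → 181 → 146 → 85 → 50 → 13 → 169  — not base-16 happy
2940: 2940 → 314 → 110 → 232 → 260 → 17 → 2 → 4 → 16 → 1  — base-16 happy
2941: 2941 → 339 → 35 → 13 → 169 → 181 → 146 → 85 → 50 → 13  — not base-16 happy
2942: 2942 → 366 → 233 → 277 → 27 → 122 → 149 → 106 → 136 → 128 → 64 → 16 → 1  — base-16 happy
base-16 happy: 2940, 2942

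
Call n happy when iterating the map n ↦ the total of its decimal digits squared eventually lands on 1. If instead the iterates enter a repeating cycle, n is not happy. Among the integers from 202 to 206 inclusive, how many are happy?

202: 202 → 8 → 64 → 52 → 29 → 85 → 89 → 145 → 42 → 20 → 4 → 16 → 37 → 58 → 89  (repeats 89)
203: 203 → 13 → 10 → 1  (reaches 1)
204: 204 → 20 → 4 → 16 → 37 → 58 → 89 → 145 → 42 → 20  (repeats 20)
205: 205 → 29 → 85 → 89 → 145 → 42 → 20 → 4 → 16 → 37 → 58 → 89  (repeats 89)
206: 206 → 40 → 16 → 37 → 58 → 89 → 145 → 42 → 20 → 4 → 16  (repeats 16)
happy: 203

1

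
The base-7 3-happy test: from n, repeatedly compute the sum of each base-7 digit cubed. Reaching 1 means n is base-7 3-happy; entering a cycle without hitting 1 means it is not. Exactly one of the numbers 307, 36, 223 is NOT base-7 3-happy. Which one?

36

307: 307 → 433 → 343 → 1  — reaches 1 (base-7 3-happy)
36: 36 → 126 → 72 → 36  — repeats 36 (not base-7 3-happy)
223: 223 → 307 → 433 → 343 → 1  — reaches 1 (base-7 3-happy)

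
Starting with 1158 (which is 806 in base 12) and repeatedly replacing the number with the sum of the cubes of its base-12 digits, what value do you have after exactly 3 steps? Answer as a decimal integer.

190

1158 = (8,0,6)_12 → 8³ + 0³ + 6³ = 512 + 0 + 216 = 728
728 = (5,0,8)_12 → 5³ + 0³ + 8³ = 125 + 0 + 512 = 637
637 = (4,5,1)_12 → 4³ + 5³ + 1³ = 64 + 125 + 1 = 190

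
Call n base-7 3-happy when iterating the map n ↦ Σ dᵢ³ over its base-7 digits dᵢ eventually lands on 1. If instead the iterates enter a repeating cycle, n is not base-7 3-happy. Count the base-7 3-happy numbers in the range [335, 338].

335: 335 → 557 → 137 → 197 → 65 → 17 → 35 → 125 → 251 → 341 → 557  — not base-7 3-happy
336: 336 → 432 → 252 → 126 → 72 → 36 → 126  — not base-7 3-happy
337: 337 → 433 → 343 → 1  — base-7 3-happy
338: 338 → 440 → 434 → 218 → 92 → 218  — not base-7 3-happy
base-7 3-happy: 337

1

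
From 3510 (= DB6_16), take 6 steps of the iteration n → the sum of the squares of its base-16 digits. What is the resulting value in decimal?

3510 = (13,11,6)_16 → 13² + 11² + 6² = 326
326 = (1,4,6)_16 → 1² + 4² + 6² = 53
53 = (3,5)_16 → 3² + 5² = 34
34 = (2,2)_16 → 2² + 2² = 8
8 = (8)_16 → 8² = 64
64 = (4,0)_16 → 4² + 0² = 16

16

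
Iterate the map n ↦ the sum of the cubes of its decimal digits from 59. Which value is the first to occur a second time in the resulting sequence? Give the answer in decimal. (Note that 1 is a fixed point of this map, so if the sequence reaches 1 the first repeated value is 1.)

59 → 5³ + 9³ = 854
854 → 8³ + 5³ + 4³ = 701
701 → 7³ + 0³ + 1³ = 344
344 → 3³ + 4³ + 4³ = 155
155 → 1³ + 5³ + 5³ = 251
251 → 2³ + 5³ + 1³ = 134
134 → 1³ + 3³ + 4³ = 92
92 → 9³ + 2³ = 737
737 → 7³ + 3³ + 7³ = 713
713 → 7³ + 1³ + 3³ = 371
371 → 3³ + 7³ + 1³ = 371  — 371 already appeared earlier.

371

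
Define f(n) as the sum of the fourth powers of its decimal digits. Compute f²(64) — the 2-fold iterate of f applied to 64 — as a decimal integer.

64 → 1552
1552 → 1267

1267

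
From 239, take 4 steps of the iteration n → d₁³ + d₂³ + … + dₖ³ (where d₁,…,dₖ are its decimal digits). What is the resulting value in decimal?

134

239 → 2³ + 3³ + 9³ = 764
764 → 7³ + 6³ + 4³ = 623
623 → 6³ + 2³ + 3³ = 251
251 → 2³ + 5³ + 1³ = 134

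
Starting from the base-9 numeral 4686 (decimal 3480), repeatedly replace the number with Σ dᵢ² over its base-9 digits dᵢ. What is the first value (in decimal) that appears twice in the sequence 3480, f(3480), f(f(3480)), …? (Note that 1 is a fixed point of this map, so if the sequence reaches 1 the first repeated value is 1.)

68

3480 = (4,6,8,6)_9 → 152
152 = (1,7,8)_9 → 114
114 = (1,3,6)_9 → 46
46 = (5,1)_9 → 26
26 = (2,8)_9 → 68
68 = (7,5)_9 → 74
74 = (8,2)_9 → 68  — 68 already appeared earlier.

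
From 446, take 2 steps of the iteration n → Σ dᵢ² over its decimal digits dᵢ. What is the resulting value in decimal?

446 → 4² + 4² + 6² = 16 + 16 + 36 = 68
68 → 6² + 8² = 36 + 64 = 100

100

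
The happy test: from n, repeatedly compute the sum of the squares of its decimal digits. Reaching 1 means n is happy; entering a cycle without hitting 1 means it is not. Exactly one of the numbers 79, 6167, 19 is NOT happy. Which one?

79: 79 → 130 → 10 → 1  — reaches 1 (happy)
6167: 6167 → 122 → 9 → 81 → 65 → 61 → 37 → 58 → 89 → 145 → 42 → 20 → 4 → 16 → 37  — repeats 37 (not happy)
19: 19 → 82 → 68 → 100 → 1  — reaches 1 (happy)

6167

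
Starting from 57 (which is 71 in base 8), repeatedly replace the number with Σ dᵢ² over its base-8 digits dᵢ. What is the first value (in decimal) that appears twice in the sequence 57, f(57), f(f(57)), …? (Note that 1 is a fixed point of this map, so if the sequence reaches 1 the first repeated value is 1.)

57 = (7,1)_8 → 7² + 1² = 49 + 1 = 50
50 = (6,2)_8 → 6² + 2² = 36 + 4 = 40
40 = (5,0)_8 → 5² + 0² = 25 + 0 = 25
25 = (3,1)_8 → 3² + 1² = 9 + 1 = 10
10 = (1,2)_8 → 1² + 2² = 1 + 4 = 5
5 = (5)_8 → 5² = 25  — 25 already appeared earlier.

25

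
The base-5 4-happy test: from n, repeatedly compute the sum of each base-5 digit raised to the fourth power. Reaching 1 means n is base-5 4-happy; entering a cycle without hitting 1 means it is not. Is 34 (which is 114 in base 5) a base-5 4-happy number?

not base-5 4-happy

34 = (1,1,4)_5 → 1⁴ + 1⁴ + 4⁴ = 258
258 = (2,0,1,3)_5 → 2⁴ + 0⁴ + 1⁴ + 3⁴ = 98
98 = (3,4,3)_5 → 3⁴ + 4⁴ + 3⁴ = 418
418 = (3,1,3,3)_5 → 3⁴ + 1⁴ + 3⁴ + 3⁴ = 244
244 = (1,4,3,4)_5 → 1⁴ + 4⁴ + 3⁴ + 4⁴ = 594
594 = (4,3,3,4)_5 → 4⁴ + 3⁴ + 3⁴ + 4⁴ = 674
674 = (1,0,1,4,4)_5 → 1⁴ + 0⁴ + 1⁴ + 4⁴ + 4⁴ = 514
514 = (4,0,2,4)_5 → 4⁴ + 0⁴ + 2⁴ + 4⁴ = 528
528 = (4,1,0,3)_5 → 4⁴ + 1⁴ + 0⁴ + 3⁴ = 338
338 = (2,3,2,3)_5 → 2⁴ + 3⁴ + 2⁴ + 3⁴ = 194
194 = (1,2,3,4)_5 → 1⁴ + 2⁴ + 3⁴ + 4⁴ = 354
354 = (2,4,0,4)_5 → 2⁴ + 4⁴ + 0⁴ + 4⁴ = 528  — 528 already seen; the sequence cycles without reaching 1.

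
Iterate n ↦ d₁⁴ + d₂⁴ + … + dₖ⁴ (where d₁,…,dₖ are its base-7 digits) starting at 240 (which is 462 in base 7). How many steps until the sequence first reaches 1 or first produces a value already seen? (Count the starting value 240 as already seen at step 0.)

240 = (4,6,2)_7 → 1568
1568 = (4,4,0,0)_7 → 512
512 = (1,3,3,1)_7 → 164
164 = (3,2,3)_7 → 178
178 = (3,4,3)_7 → 418
418 = (1,1,3,5)_7 → 708
708 = (2,0,3,1)_7 → 98
98 = (2,0,0)_7 → 16
16 = (2,2)_7 → 32
32 = (4,4)_7 → 512  — 512 repeats.
That took 10 steps.

10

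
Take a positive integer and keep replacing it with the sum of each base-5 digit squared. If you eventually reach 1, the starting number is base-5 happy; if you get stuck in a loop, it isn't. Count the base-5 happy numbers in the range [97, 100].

97: 97 → 29 → 17 → 13 → 13  — not base-5 happy
98: 98 → 34 → 18 → 18  — not base-5 happy
99: 99 → 41 → 11 → 5 → 1  — base-5 happy
100: 100 → 16 → 10 → 4 → 16  — not base-5 happy
base-5 happy: 99

1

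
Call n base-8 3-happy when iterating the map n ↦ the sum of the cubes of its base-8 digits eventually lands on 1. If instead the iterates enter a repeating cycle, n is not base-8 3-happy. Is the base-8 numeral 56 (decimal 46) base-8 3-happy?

46 = (5,6)_8 → 5³ + 6³ = 125 + 216 = 341
341 = (5,2,5)_8 → 5³ + 2³ + 5³ = 125 + 8 + 125 = 258
258 = (4,0,2)_8 → 4³ + 0³ + 2³ = 64 + 0 + 8 = 72
72 = (1,1,0)_8 → 1³ + 1³ + 0³ = 1 + 1 + 0 = 2
2 = (2)_8 → 2³ = 8
8 = (1,0)_8 → 1³ + 0³ = 1 + 0 = 1  — reached 1.

base-8 3-happy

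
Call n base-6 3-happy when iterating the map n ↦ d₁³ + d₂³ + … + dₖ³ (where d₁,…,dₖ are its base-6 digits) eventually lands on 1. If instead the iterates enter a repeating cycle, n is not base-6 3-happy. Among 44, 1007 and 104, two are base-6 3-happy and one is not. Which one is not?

44: 44 → 10 → 65 → 190 → 190  — repeats 190 (not base-6 3-happy)
1007: 1007 → 341 → 161 → 197 → 258 → 3 → 27 → 91 → 36 → 1  — reaches 1 (base-6 3-happy)
104: 104 → 141 → 179 → 314 → 81 → 36 → 1  — reaches 1 (base-6 3-happy)

44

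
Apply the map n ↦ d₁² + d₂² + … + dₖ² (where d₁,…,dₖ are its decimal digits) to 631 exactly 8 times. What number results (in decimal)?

631 → 6² + 3² + 1² = 36 + 9 + 1 = 46
46 → 4² + 6² = 16 + 36 = 52
52 → 5² + 2² = 25 + 4 = 29
29 → 2² + 9² = 4 + 81 = 85
85 → 8² + 5² = 64 + 25 = 89
89 → 8² + 9² = 64 + 81 = 145
145 → 1² + 4² + 5² = 1 + 16 + 25 = 42
42 → 4² + 2² = 16 + 4 = 20

20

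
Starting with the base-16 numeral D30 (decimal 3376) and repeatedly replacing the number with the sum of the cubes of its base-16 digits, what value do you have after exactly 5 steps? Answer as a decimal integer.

1945

3376 = (13,3,0)_16 → 13³ + 3³ + 0³ = 2197 + 27 + 0 = 2224
2224 = (8,11,0)_16 → 8³ + 11³ + 0³ = 512 + 1331 + 0 = 1843
1843 = (7,3,3)_16 → 7³ + 3³ + 3³ = 343 + 27 + 27 = 397
397 = (1,8,13)_16 → 1³ + 8³ + 13³ = 1 + 512 + 2197 = 2710
2710 = (10,9,6)_16 → 10³ + 9³ + 6³ = 1000 + 729 + 216 = 1945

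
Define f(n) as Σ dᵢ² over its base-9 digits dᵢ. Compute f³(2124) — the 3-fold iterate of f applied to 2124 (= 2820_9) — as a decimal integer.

2124 = (2,8,2,0)_9 → 2² + 8² + 2² + 0² = 72
72 = (8,0)_9 → 8² + 0² = 64
64 = (7,1)_9 → 7² + 1² = 50

50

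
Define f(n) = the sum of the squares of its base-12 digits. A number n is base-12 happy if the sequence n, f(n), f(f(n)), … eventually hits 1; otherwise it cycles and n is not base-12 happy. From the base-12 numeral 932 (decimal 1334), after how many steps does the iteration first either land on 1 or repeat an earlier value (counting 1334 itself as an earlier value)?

1334 = (9,3,2)_12 → 9² + 3² + 2² = 94
94 = (7,10)_12 → 7² + 10² = 149
149 = (1,0,5)_12 → 1² + 0² + 5² = 26
26 = (2,2)_12 → 2² + 2² = 8
8 = (8)_12 → 8² = 64
64 = (5,4)_12 → 5² + 4² = 41
41 = (3,5)_12 → 3² + 5² = 34
34 = (2,10)_12 → 2² + 10² = 104
104 = (8,8)_12 → 8² + 8² = 128
128 = (10,8)_12 → 10² + 8² = 164
164 = (1,1,8)_12 → 1² + 1² + 8² = 66
66 = (5,6)_12 → 5² + 6² = 61
61 = (5,1)_12 → 5² + 1² = 26  — 26 repeats.
That took 13 steps.

13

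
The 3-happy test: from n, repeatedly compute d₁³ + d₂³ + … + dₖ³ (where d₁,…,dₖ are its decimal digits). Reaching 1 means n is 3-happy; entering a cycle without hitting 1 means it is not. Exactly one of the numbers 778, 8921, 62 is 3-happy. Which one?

778

778: 778 → 1198 → 1243 → 100 → 1  — reaches 1 (3-happy)
8921: 8921 → 1250 → 134 → 92 → 737 → 713 → 371 → 371  — repeats 371 (not 3-happy)
62: 62 → 224 → 80 → 512 → 134 → 92 → 737 → 713 → 371 → 371  — repeats 371 (not 3-happy)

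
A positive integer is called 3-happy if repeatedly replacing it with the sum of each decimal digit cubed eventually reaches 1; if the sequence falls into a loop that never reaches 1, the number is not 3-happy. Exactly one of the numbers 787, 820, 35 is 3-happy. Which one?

787

787: 787 → 1198 → 1243 → 100 → 1  — reaches 1 (3-happy)
820: 820 → 520 → 133 → 55 → 250 → 133  — repeats 133 (not 3-happy)
35: 35 → 152 → 134 → 92 → 737 → 713 → 371 → 371  — repeats 371 (not 3-happy)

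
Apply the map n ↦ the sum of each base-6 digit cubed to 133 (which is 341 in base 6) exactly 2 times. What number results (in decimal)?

133 = (3,4,1)_6 → 3³ + 4³ + 1³ = 27 + 64 + 1 = 92
92 = (2,3,2)_6 → 2³ + 3³ + 2³ = 8 + 27 + 8 = 43

43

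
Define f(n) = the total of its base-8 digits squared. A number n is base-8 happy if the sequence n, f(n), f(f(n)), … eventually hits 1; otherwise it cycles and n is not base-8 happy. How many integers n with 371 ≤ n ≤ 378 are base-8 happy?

371: 371 → 70 → 37 → 41 → 26 → 13 → 26  (repeats 26)
372: 372 → 77 → 27 → 18 → 8 → 1  (reaches 1)
373: 373 → 86 → 41 → 26 → 13 → 26  (repeats 26)
374: 374 → 97 → 18 → 8 → 1  (reaches 1)
375: 375 → 110 → 62 → 85 → 30 → 45 → 50 → 40 → 25 → 10 → 5 → 25  (repeats 25)
376: 376 → 74 → 6 → 36 → 32 → 16 → 4 → 16  (repeats 16)
377: 377 → 75 → 11 → 10 → 5 → 25 → 10  (repeats 10)
378: 378 → 78 → 38 → 52 → 52  (repeats 52)
base-8 happy: 372, 374

2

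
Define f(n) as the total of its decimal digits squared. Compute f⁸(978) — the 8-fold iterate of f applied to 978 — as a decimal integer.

37

978 → 9² + 7² + 8² = 81 + 49 + 64 = 194
194 → 1² + 9² + 4² = 1 + 81 + 16 = 98
98 → 9² + 8² = 81 + 64 = 145
145 → 1² + 4² + 5² = 1 + 16 + 25 = 42
42 → 4² + 2² = 16 + 4 = 20
20 → 2² + 0² = 4 + 0 = 4
4 → 4² = 16
16 → 1² + 6² = 1 + 36 = 37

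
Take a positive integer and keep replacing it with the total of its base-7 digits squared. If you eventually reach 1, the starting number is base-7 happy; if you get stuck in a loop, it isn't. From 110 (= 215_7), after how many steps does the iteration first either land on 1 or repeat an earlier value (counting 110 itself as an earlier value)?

9

110 = (2,1,5)_7 → 2² + 1² + 5² = 4 + 1 + 25 = 30
30 = (4,2)_7 → 4² + 2² = 16 + 4 = 20
20 = (2,6)_7 → 2² + 6² = 4 + 36 = 40
40 = (5,5)_7 → 5² + 5² = 25 + 25 = 50
50 = (1,0,1)_7 → 1² + 0² + 1² = 1 + 0 + 1 = 2
2 = (2)_7 → 2² = 4
4 = (4)_7 → 4² = 16
16 = (2,2)_7 → 2² + 2² = 4 + 4 = 8
8 = (1,1)_7 → 1² + 1² = 1 + 1 = 2  — 2 repeats.
That took 9 steps.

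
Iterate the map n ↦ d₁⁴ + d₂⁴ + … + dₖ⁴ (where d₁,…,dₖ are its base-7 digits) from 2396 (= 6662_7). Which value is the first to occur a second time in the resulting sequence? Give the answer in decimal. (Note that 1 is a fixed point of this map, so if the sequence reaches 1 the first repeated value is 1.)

1922

2396 = (6,6,6,2)_7 → 3904
3904 = (1,4,2,4,5)_7 → 1154
1154 = (3,2,3,6)_7 → 1474
1474 = (4,2,0,4)_7 → 528
528 = (1,3,5,3)_7 → 788
788 = (2,2,0,4)_7 → 288
288 = (5,6,1)_7 → 1922
1922 = (5,4,1,4)_7 → 1138
1138 = (3,2,1,4)_7 → 354
354 = (1,0,1,4)_7 → 258
258 = (5,1,6)_7 → 1922  — 1922 already appeared earlier.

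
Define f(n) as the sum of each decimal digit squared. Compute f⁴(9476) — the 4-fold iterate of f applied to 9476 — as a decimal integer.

9476 → 9² + 4² + 7² + 6² = 81 + 16 + 49 + 36 = 182
182 → 1² + 8² + 2² = 1 + 64 + 4 = 69
69 → 6² + 9² = 36 + 81 = 117
117 → 1² + 1² + 7² = 1 + 1 + 49 = 51

51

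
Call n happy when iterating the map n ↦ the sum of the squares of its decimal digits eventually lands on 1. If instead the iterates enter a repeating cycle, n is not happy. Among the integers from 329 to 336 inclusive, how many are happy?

329: 329 → 94 → 97 → 130 → 10 → 1  (reaches 1)
330: 330 → 18 → 65 → 61 → 37 → 58 → 89 → 145 → 42 → 20 → 4 → 16 → 37  (repeats 37)
331: 331 → 19 → 82 → 68 → 100 → 1  (reaches 1)
332: 332 → 22 → 8 → 64 → 52 → 29 → 85 → 89 → 145 → 42 → 20 → 4 → 16 → 37 → 58 → 89  (repeats 89)
333: 333 → 27 → 53 → 34 → 25 → 29 → 85 → 89 → 145 → 42 → 20 → 4 → 16 → 37 → 58 → 89  (repeats 89)
334: 334 → 34 → 25 → 29 → 85 → 89 → 145 → 42 → 20 → 4 → 16 → 37 → 58 → 89  (repeats 89)
335: 335 → 43 → 25 → 29 → 85 → 89 → 145 → 42 → 20 → 4 → 16 → 37 → 58 → 89  (repeats 89)
336: 336 → 54 → 41 → 17 → 50 → 25 → 29 → 85 → 89 → 145 → 42 → 20 → 4 → 16 → 37 → 58 → 89  (repeats 89)
happy: 329, 331

2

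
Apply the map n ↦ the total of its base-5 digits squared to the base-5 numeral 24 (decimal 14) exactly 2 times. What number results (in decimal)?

14 = (2,4)_5 → 2² + 4² = 20
20 = (4,0)_5 → 4² + 0² = 16

16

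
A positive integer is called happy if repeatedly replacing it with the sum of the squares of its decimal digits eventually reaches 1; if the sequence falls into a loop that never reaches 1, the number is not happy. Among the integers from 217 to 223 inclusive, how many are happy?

217: 217 → 54 → 41 → 17 → 50 → 25 → 29 → 85 → 89 → 145 → 42 → 20 → 4 → 16 → 37 → 58 → 89  — not happy
218: 218 → 69 → 117 → 51 → 26 → 40 → 16 → 37 → 58 → 89 → 145 → 42 → 20 → 4 → 16  — not happy
219: 219 → 86 → 100 → 1  — happy
220: 220 → 8 → 64 → 52 → 29 → 85 → 89 → 145 → 42 → 20 → 4 → 16 → 37 → 58 → 89  — not happy
221: 221 → 9 → 81 → 65 → 61 → 37 → 58 → 89 → 145 → 42 → 20 → 4 → 16 → 37  — not happy
222: 222 → 12 → 5 → 25 → 29 → 85 → 89 → 145 → 42 → 20 → 4 → 16 → 37 → 58 → 89  — not happy
223: 223 → 17 → 50 → 25 → 29 → 85 → 89 → 145 → 42 → 20 → 4 → 16 → 37 → 58 → 89  — not happy
happy: 219

1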